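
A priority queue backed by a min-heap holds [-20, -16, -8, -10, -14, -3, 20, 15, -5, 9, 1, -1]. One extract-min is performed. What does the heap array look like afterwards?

[-16, -14, -8, -10, -1, -3, 20, 15, -5, 9, 1]

remove root -20; move last element -1 to root → [-1, -16, -8, -10, -14, -3, 20, 15, -5, 9, 1]
-1 vs smaller child -16 at index 1, swap → [-16, -1, -8, -10, -14, -3, 20, 15, -5, 9, 1]
-1 vs smaller child -14 at index 4, swap → [-16, -14, -8, -10, -1, -3, 20, 15, -5, 9, 1]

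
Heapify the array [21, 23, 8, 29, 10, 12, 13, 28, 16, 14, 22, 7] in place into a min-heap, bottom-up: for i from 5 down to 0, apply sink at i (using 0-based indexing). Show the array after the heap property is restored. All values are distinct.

[7, 10, 8, 16, 14, 12, 13, 28, 29, 23, 22, 21]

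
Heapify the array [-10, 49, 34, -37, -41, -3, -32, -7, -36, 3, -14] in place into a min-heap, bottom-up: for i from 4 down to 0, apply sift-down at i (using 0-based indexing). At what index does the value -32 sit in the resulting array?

sift down from index 4: already satisfies heap property
sift down from index 3: already satisfies heap property
sift down from index 2:
  34 vs smaller child -32 at index 6, swap → [-10, 49, -32, -37, -41, -3, 34, -7, -36, 3, -14]
sift down from index 1:
  49 vs smaller child -41 at index 4, swap → [-10, -41, -32, -37, 49, -3, 34, -7, -36, 3, -14]
  49 vs smaller child -14 at index 10, swap → [-10, -41, -32, -37, -14, -3, 34, -7, -36, 3, 49]
sift down from index 0:
  -10 vs smaller child -41 at index 1, swap → [-41, -10, -32, -37, -14, -3, 34, -7, -36, 3, 49]
  -10 vs smaller child -37 at index 3, swap → [-41, -37, -32, -10, -14, -3, 34, -7, -36, 3, 49]
  -10 vs smaller child -36 at index 8, swap → [-41, -37, -32, -36, -14, -3, 34, -7, -10, 3, 49]
resulting array: [-41, -37, -32, -36, -14, -3, 34, -7, -10, 3, 49]

2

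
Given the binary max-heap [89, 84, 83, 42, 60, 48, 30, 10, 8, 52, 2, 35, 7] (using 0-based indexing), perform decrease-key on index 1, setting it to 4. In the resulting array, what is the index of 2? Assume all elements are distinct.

10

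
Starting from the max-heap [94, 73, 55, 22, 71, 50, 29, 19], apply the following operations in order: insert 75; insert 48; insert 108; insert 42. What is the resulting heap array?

[108, 94, 55, 73, 75, 50, 29, 19, 22, 48, 71, 42]

insert 75:
  append 75 at index 8 → [94, 73, 55, 22, 71, 50, 29, 19, 75]
  75 > parent 22 at index 3, swap → [94, 73, 55, 75, 71, 50, 29, 19, 22]
  75 > parent 73 at index 1, swap → [94, 75, 55, 73, 71, 50, 29, 19, 22]
insert 48:
  append 48 at index 9 → [94, 75, 55, 73, 71, 50, 29, 19, 22, 48] (no swap needed)
insert 108:
  append 108 at index 10 → [94, 75, 55, 73, 71, 50, 29, 19, 22, 48, 108]
  108 > parent 71 at index 4, swap → [94, 75, 55, 73, 108, 50, 29, 19, 22, 48, 71]
  108 > parent 75 at index 1, swap → [94, 108, 55, 73, 75, 50, 29, 19, 22, 48, 71]
  108 > parent 94 at index 0, swap → [108, 94, 55, 73, 75, 50, 29, 19, 22, 48, 71]
insert 42:
  append 42 at index 11 → [108, 94, 55, 73, 75, 50, 29, 19, 22, 48, 71, 42] (no swap needed)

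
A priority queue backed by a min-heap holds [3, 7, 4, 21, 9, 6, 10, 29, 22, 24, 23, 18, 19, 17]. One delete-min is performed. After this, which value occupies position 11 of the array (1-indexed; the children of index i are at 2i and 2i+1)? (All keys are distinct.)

23

remove root 3; move last element 17 to root → [17, 7, 4, 21, 9, 6, 10, 29, 22, 24, 23, 18, 19]
17 vs smaller child 4 at index 3, swap → [4, 7, 17, 21, 9, 6, 10, 29, 22, 24, 23, 18, 19]
17 vs smaller child 6 at index 6, swap → [4, 7, 6, 21, 9, 17, 10, 29, 22, 24, 23, 18, 19]
resulting array: [4, 7, 6, 21, 9, 17, 10, 29, 22, 24, 23, 18, 19]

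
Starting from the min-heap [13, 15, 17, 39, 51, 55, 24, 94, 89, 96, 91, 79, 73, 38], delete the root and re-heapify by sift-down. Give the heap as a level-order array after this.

[15, 38, 17, 39, 51, 55, 24, 94, 89, 96, 91, 79, 73]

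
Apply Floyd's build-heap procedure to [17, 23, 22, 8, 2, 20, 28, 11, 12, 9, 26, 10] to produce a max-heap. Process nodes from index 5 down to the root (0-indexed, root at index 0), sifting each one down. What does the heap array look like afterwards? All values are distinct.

[28, 26, 22, 12, 23, 20, 17, 11, 8, 9, 2, 10]

sift down from index 5: already satisfies heap property
sift down from index 4:
  2 vs larger child 26 at index 10, swap → [17, 23, 22, 8, 26, 20, 28, 11, 12, 9, 2, 10]
sift down from index 3:
  8 vs larger child 12 at index 8, swap → [17, 23, 22, 12, 26, 20, 28, 11, 8, 9, 2, 10]
sift down from index 2:
  22 vs larger child 28 at index 6, swap → [17, 23, 28, 12, 26, 20, 22, 11, 8, 9, 2, 10]
sift down from index 1:
  23 vs larger child 26 at index 4, swap → [17, 26, 28, 12, 23, 20, 22, 11, 8, 9, 2, 10]
sift down from index 0:
  17 vs larger child 28 at index 2, swap → [28, 26, 17, 12, 23, 20, 22, 11, 8, 9, 2, 10]
  17 vs larger child 22 at index 6, swap → [28, 26, 22, 12, 23, 20, 17, 11, 8, 9, 2, 10]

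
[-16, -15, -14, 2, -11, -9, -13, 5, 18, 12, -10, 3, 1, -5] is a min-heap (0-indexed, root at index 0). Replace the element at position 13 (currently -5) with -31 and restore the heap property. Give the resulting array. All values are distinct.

[-31, -15, -16, 2, -11, -9, -14, 5, 18, 12, -10, 3, 1, -13]

set index 13 from -5 to -31 → [-16, -15, -14, 2, -11, -9, -13, 5, 18, 12, -10, 3, 1, -31]
-31 < parent -13 at index 6, swap → [-16, -15, -14, 2, -11, -9, -31, 5, 18, 12, -10, 3, 1, -13]
-31 < parent -14 at index 2, swap → [-16, -15, -31, 2, -11, -9, -14, 5, 18, 12, -10, 3, 1, -13]
-31 < parent -16 at index 0, swap → [-31, -15, -16, 2, -11, -9, -14, 5, 18, 12, -10, 3, 1, -13]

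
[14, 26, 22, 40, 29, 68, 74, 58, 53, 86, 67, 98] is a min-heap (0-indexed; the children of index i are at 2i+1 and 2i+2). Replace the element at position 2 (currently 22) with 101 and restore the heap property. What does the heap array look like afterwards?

set index 2 from 22 to 101 → [14, 26, 101, 40, 29, 68, 74, 58, 53, 86, 67, 98]
101 vs smaller child 68 at index 5, swap → [14, 26, 68, 40, 29, 101, 74, 58, 53, 86, 67, 98]
101 vs only child 98 at index 11, swap → [14, 26, 68, 40, 29, 98, 74, 58, 53, 86, 67, 101]

[14, 26, 68, 40, 29, 98, 74, 58, 53, 86, 67, 101]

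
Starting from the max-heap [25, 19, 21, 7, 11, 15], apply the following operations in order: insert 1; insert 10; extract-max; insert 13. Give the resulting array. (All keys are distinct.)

[21, 19, 15, 13, 11, 7, 1, 10]

insert 1:
  append 1 at index 6 → [25, 19, 21, 7, 11, 15, 1] (no swap needed)
insert 10:
  append 10 at index 7 → [25, 19, 21, 7, 11, 15, 1, 10]
  10 > parent 7 at index 3, swap → [25, 19, 21, 10, 11, 15, 1, 7]
extract-max → returns 25:
  remove root 25; move last element 7 to root → [7, 19, 21, 10, 11, 15, 1]
  7 vs larger child 21 at index 2, swap → [21, 19, 7, 10, 11, 15, 1]
  7 vs larger child 15 at index 5, swap → [21, 19, 15, 10, 11, 7, 1]
insert 13:
  append 13 at index 7 → [21, 19, 15, 10, 11, 7, 1, 13]
  13 > parent 10 at index 3, swap → [21, 19, 15, 13, 11, 7, 1, 10]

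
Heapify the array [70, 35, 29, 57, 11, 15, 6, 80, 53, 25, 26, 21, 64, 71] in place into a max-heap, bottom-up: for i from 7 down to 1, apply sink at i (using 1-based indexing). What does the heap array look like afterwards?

sift down from index 7:
  6 vs only child 71 at index 14, swap → [70, 35, 29, 57, 11, 15, 71, 80, 53, 25, 26, 21, 64, 6]
sift down from index 6:
  15 vs larger child 64 at index 13, swap → [70, 35, 29, 57, 11, 64, 71, 80, 53, 25, 26, 21, 15, 6]
sift down from index 5:
  11 vs larger child 26 at index 11, swap → [70, 35, 29, 57, 26, 64, 71, 80, 53, 25, 11, 21, 15, 6]
sift down from index 4:
  57 vs larger child 80 at index 8, swap → [70, 35, 29, 80, 26, 64, 71, 57, 53, 25, 11, 21, 15, 6]
sift down from index 3:
  29 vs larger child 71 at index 7, swap → [70, 35, 71, 80, 26, 64, 29, 57, 53, 25, 11, 21, 15, 6]
sift down from index 2:
  35 vs larger child 80 at index 4, swap → [70, 80, 71, 35, 26, 64, 29, 57, 53, 25, 11, 21, 15, 6]
  35 vs larger child 57 at index 8, swap → [70, 80, 71, 57, 26, 64, 29, 35, 53, 25, 11, 21, 15, 6]
sift down from index 1:
  70 vs larger child 80 at index 2, swap → [80, 70, 71, 57, 26, 64, 29, 35, 53, 25, 11, 21, 15, 6]

[80, 70, 71, 57, 26, 64, 29, 35, 53, 25, 11, 21, 15, 6]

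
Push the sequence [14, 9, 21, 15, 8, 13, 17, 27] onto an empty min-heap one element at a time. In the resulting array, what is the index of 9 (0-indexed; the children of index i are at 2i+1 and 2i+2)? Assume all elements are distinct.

1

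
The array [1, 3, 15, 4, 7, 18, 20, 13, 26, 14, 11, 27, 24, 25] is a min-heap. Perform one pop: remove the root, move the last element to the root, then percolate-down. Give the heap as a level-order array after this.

[3, 4, 15, 13, 7, 18, 20, 25, 26, 14, 11, 27, 24]

remove root 1; move last element 25 to root → [25, 3, 15, 4, 7, 18, 20, 13, 26, 14, 11, 27, 24]
25 vs smaller child 3 at index 1, swap → [3, 25, 15, 4, 7, 18, 20, 13, 26, 14, 11, 27, 24]
25 vs smaller child 4 at index 3, swap → [3, 4, 15, 25, 7, 18, 20, 13, 26, 14, 11, 27, 24]
25 vs smaller child 13 at index 7, swap → [3, 4, 15, 13, 7, 18, 20, 25, 26, 14, 11, 27, 24]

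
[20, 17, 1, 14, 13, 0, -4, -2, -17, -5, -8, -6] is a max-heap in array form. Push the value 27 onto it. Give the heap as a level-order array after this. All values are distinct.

[27, 17, 20, 14, 13, 1, -4, -2, -17, -5, -8, -6, 0]

append 27 at index 12 → [20, 17, 1, 14, 13, 0, -4, -2, -17, -5, -8, -6, 27]
27 > parent 0 at index 5, swap → [20, 17, 1, 14, 13, 27, -4, -2, -17, -5, -8, -6, 0]
27 > parent 1 at index 2, swap → [20, 17, 27, 14, 13, 1, -4, -2, -17, -5, -8, -6, 0]
27 > parent 20 at index 0, swap → [27, 17, 20, 14, 13, 1, -4, -2, -17, -5, -8, -6, 0]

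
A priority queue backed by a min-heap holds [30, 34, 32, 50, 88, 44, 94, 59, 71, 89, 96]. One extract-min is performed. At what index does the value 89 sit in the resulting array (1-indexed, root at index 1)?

remove root 30; move last element 96 to root → [96, 34, 32, 50, 88, 44, 94, 59, 71, 89]
96 vs smaller child 32 at index 3, swap → [32, 34, 96, 50, 88, 44, 94, 59, 71, 89]
96 vs smaller child 44 at index 6, swap → [32, 34, 44, 50, 88, 96, 94, 59, 71, 89]
resulting array: [32, 34, 44, 50, 88, 96, 94, 59, 71, 89]

10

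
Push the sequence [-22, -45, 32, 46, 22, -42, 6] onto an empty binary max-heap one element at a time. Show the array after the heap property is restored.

Insert -22:
  append -22 at index 0 → [-22] (no swap needed)
Insert -45:
  append -45 at index 1 → [-22, -45] (no swap needed)
Insert 32:
  append 32 at index 2 → [-22, -45, 32]
  32 > parent -22 at index 0, swap → [32, -45, -22]
Insert 46:
  append 46 at index 3 → [32, -45, -22, 46]
  46 > parent -45 at index 1, swap → [32, 46, -22, -45]
  46 > parent 32 at index 0, swap → [46, 32, -22, -45]
Insert 22:
  append 22 at index 4 → [46, 32, -22, -45, 22] (no swap needed)
Insert -42:
  append -42 at index 5 → [46, 32, -22, -45, 22, -42] (no swap needed)
Insert 6:
  append 6 at index 6 → [46, 32, -22, -45, 22, -42, 6]
  6 > parent -22 at index 2, swap → [46, 32, 6, -45, 22, -42, -22]

[46, 32, 6, -45, 22, -42, -22]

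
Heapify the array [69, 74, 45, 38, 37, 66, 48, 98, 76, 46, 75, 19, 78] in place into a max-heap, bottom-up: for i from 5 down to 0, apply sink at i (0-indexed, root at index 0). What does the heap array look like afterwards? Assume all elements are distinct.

[98, 76, 78, 74, 75, 66, 48, 38, 69, 46, 37, 19, 45]

sift down from index 5:
  66 vs larger child 78 at index 12, swap → [69, 74, 45, 38, 37, 78, 48, 98, 76, 46, 75, 19, 66]
sift down from index 4:
  37 vs larger child 75 at index 10, swap → [69, 74, 45, 38, 75, 78, 48, 98, 76, 46, 37, 19, 66]
sift down from index 3:
  38 vs larger child 98 at index 7, swap → [69, 74, 45, 98, 75, 78, 48, 38, 76, 46, 37, 19, 66]
sift down from index 2:
  45 vs larger child 78 at index 5, swap → [69, 74, 78, 98, 75, 45, 48, 38, 76, 46, 37, 19, 66]
  45 vs larger child 66 at index 12, swap → [69, 74, 78, 98, 75, 66, 48, 38, 76, 46, 37, 19, 45]
sift down from index 1:
  74 vs larger child 98 at index 3, swap → [69, 98, 78, 74, 75, 66, 48, 38, 76, 46, 37, 19, 45]
  74 vs larger child 76 at index 8, swap → [69, 98, 78, 76, 75, 66, 48, 38, 74, 46, 37, 19, 45]
sift down from index 0:
  69 vs larger child 98 at index 1, swap → [98, 69, 78, 76, 75, 66, 48, 38, 74, 46, 37, 19, 45]
  69 vs larger child 76 at index 3, swap → [98, 76, 78, 69, 75, 66, 48, 38, 74, 46, 37, 19, 45]
  69 vs larger child 74 at index 8, swap → [98, 76, 78, 74, 75, 66, 48, 38, 69, 46, 37, 19, 45]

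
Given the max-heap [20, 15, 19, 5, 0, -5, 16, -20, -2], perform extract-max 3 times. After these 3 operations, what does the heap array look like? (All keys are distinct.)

[15, 5, -2, -20, 0, -5]

extract-max #1 returns 20:
  remove root 20; move last element -2 to root → [-2, 15, 19, 5, 0, -5, 16, -20]
  -2 vs larger child 19 at index 2, swap → [19, 15, -2, 5, 0, -5, 16, -20]
  -2 vs larger child 16 at index 6, swap → [19, 15, 16, 5, 0, -5, -2, -20]
extract-max #2 returns 19:
  remove root 19; move last element -20 to root → [-20, 15, 16, 5, 0, -5, -2]
  -20 vs larger child 16 at index 2, swap → [16, 15, -20, 5, 0, -5, -2]
  -20 vs larger child -2 at index 6, swap → [16, 15, -2, 5, 0, -5, -20]
extract-max #3 returns 16:
  remove root 16; move last element -20 to root → [-20, 15, -2, 5, 0, -5]
  -20 vs larger child 15 at index 1, swap → [15, -20, -2, 5, 0, -5]
  -20 vs larger child 5 at index 3, swap → [15, 5, -2, -20, 0, -5]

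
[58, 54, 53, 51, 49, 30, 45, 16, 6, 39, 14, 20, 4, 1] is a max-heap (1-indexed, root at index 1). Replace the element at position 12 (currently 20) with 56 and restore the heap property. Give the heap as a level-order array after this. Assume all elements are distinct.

[58, 54, 56, 51, 49, 53, 45, 16, 6, 39, 14, 30, 4, 1]

set index 12 from 20 to 56 → [58, 54, 53, 51, 49, 30, 45, 16, 6, 39, 14, 56, 4, 1]
56 > parent 30 at index 6, swap → [58, 54, 53, 51, 49, 56, 45, 16, 6, 39, 14, 30, 4, 1]
56 > parent 53 at index 3, swap → [58, 54, 56, 51, 49, 53, 45, 16, 6, 39, 14, 30, 4, 1]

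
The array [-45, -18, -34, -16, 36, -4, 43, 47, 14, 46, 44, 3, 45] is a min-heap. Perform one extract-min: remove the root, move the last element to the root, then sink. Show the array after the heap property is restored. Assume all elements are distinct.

remove root -45; move last element 45 to root → [45, -18, -34, -16, 36, -4, 43, 47, 14, 46, 44, 3]
45 vs smaller child -34 at index 2, swap → [-34, -18, 45, -16, 36, -4, 43, 47, 14, 46, 44, 3]
45 vs smaller child -4 at index 5, swap → [-34, -18, -4, -16, 36, 45, 43, 47, 14, 46, 44, 3]
45 vs only child 3 at index 11, swap → [-34, -18, -4, -16, 36, 3, 43, 47, 14, 46, 44, 45]

[-34, -18, -4, -16, 36, 3, 43, 47, 14, 46, 44, 45]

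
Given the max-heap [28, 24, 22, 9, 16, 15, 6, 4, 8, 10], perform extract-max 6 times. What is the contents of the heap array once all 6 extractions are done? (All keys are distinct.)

extract-max #1 returns 28:
  remove root 28; move last element 10 to root → [10, 24, 22, 9, 16, 15, 6, 4, 8]
  10 vs larger child 24 at index 1, swap → [24, 10, 22, 9, 16, 15, 6, 4, 8]
  10 vs larger child 16 at index 4, swap → [24, 16, 22, 9, 10, 15, 6, 4, 8]
extract-max #2 returns 24:
  remove root 24; move last element 8 to root → [8, 16, 22, 9, 10, 15, 6, 4]
  8 vs larger child 22 at index 2, swap → [22, 16, 8, 9, 10, 15, 6, 4]
  8 vs larger child 15 at index 5, swap → [22, 16, 15, 9, 10, 8, 6, 4]
extract-max #3 returns 22:
  remove root 22; move last element 4 to root → [4, 16, 15, 9, 10, 8, 6]
  4 vs larger child 16 at index 1, swap → [16, 4, 15, 9, 10, 8, 6]
  4 vs larger child 10 at index 4, swap → [16, 10, 15, 9, 4, 8, 6]
extract-max #4 returns 16:
  remove root 16; move last element 6 to root → [6, 10, 15, 9, 4, 8]
  6 vs larger child 15 at index 2, swap → [15, 10, 6, 9, 4, 8]
  6 vs only child 8 at index 5, swap → [15, 10, 8, 9, 4, 6]
extract-max #5 returns 15:
  remove root 15; move last element 6 to root → [6, 10, 8, 9, 4]
  6 vs larger child 10 at index 1, swap → [10, 6, 8, 9, 4]
  6 vs larger child 9 at index 3, swap → [10, 9, 8, 6, 4]
extract-max #6 returns 10:
  remove root 10; move last element 4 to root → [4, 9, 8, 6]
  4 vs larger child 9 at index 1, swap → [9, 4, 8, 6]
  4 vs only child 6 at index 3, swap → [9, 6, 8, 4]

[9, 6, 8, 4]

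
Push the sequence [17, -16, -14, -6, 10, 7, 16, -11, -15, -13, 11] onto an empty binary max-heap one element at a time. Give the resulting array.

[17, 11, 16, -11, 10, -14, 7, -16, -15, -13, -6]

Insert 17:
  append 17 at index 0 → [17] (no swap needed)
Insert -16:
  append -16 at index 1 → [17, -16] (no swap needed)
Insert -14:
  append -14 at index 2 → [17, -16, -14] (no swap needed)
Insert -6:
  append -6 at index 3 → [17, -16, -14, -6]
  -6 > parent -16 at index 1, swap → [17, -6, -14, -16]
Insert 10:
  append 10 at index 4 → [17, -6, -14, -16, 10]
  10 > parent -6 at index 1, swap → [17, 10, -14, -16, -6]
Insert 7:
  append 7 at index 5 → [17, 10, -14, -16, -6, 7]
  7 > parent -14 at index 2, swap → [17, 10, 7, -16, -6, -14]
Insert 16:
  append 16 at index 6 → [17, 10, 7, -16, -6, -14, 16]
  16 > parent 7 at index 2, swap → [17, 10, 16, -16, -6, -14, 7]
Insert -11:
  append -11 at index 7 → [17, 10, 16, -16, -6, -14, 7, -11]
  -11 > parent -16 at index 3, swap → [17, 10, 16, -11, -6, -14, 7, -16]
Insert -15:
  append -15 at index 8 → [17, 10, 16, -11, -6, -14, 7, -16, -15] (no swap needed)
Insert -13:
  append -13 at index 9 → [17, 10, 16, -11, -6, -14, 7, -16, -15, -13] (no swap needed)
Insert 11:
  append 11 at index 10 → [17, 10, 16, -11, -6, -14, 7, -16, -15, -13, 11]
  11 > parent -6 at index 4, swap → [17, 10, 16, -11, 11, -14, 7, -16, -15, -13, -6]
  11 > parent 10 at index 1, swap → [17, 11, 16, -11, 10, -14, 7, -16, -15, -13, -6]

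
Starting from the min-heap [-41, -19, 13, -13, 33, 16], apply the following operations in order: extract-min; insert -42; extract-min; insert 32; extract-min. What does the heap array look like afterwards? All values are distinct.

[-13, 16, 13, 32, 33]

extract-min → returns -41:
  remove root -41; move last element 16 to root → [16, -19, 13, -13, 33]
  16 vs smaller child -19 at index 1, swap → [-19, 16, 13, -13, 33]
  16 vs smaller child -13 at index 3, swap → [-19, -13, 13, 16, 33]
insert -42:
  append -42 at index 5 → [-19, -13, 13, 16, 33, -42]
  -42 < parent 13 at index 2, swap → [-19, -13, -42, 16, 33, 13]
  -42 < parent -19 at index 0, swap → [-42, -13, -19, 16, 33, 13]
extract-min → returns -42:
  remove root -42; move last element 13 to root → [13, -13, -19, 16, 33]
  13 vs smaller child -19 at index 2, swap → [-19, -13, 13, 16, 33]
insert 32:
  append 32 at index 5 → [-19, -13, 13, 16, 33, 32] (no swap needed)
extract-min → returns -19:
  remove root -19; move last element 32 to root → [32, -13, 13, 16, 33]
  32 vs smaller child -13 at index 1, swap → [-13, 32, 13, 16, 33]
  32 vs smaller child 16 at index 3, swap → [-13, 16, 13, 32, 33]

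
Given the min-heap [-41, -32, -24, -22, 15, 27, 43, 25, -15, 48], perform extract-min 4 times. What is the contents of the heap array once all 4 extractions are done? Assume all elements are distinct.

[-15, 15, 27, 25, 43, 48]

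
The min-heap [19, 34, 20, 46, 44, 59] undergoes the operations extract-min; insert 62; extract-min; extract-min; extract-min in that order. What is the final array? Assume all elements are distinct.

extract-min → returns 19:
  remove root 19; move last element 59 to root → [59, 34, 20, 46, 44]
  59 vs smaller child 20 at index 2, swap → [20, 34, 59, 46, 44]
insert 62:
  append 62 at index 5 → [20, 34, 59, 46, 44, 62] (no swap needed)
extract-min → returns 20:
  remove root 20; move last element 62 to root → [62, 34, 59, 46, 44]
  62 vs smaller child 34 at index 1, swap → [34, 62, 59, 46, 44]
  62 vs smaller child 44 at index 4, swap → [34, 44, 59, 46, 62]
extract-min → returns 34:
  remove root 34; move last element 62 to root → [62, 44, 59, 46]
  62 vs smaller child 44 at index 1, swap → [44, 62, 59, 46]
  62 vs only child 46 at index 3, swap → [44, 46, 59, 62]
extract-min → returns 44:
  remove root 44; move last element 62 to root → [62, 46, 59]
  62 vs smaller child 46 at index 1, swap → [46, 62, 59]

[46, 62, 59]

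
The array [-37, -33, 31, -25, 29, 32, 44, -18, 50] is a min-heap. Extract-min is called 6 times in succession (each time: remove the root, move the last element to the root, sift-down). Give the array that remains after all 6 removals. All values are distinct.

extract-min #1 returns -37:
  remove root -37; move last element 50 to root → [50, -33, 31, -25, 29, 32, 44, -18]
  50 vs smaller child -33 at index 1, swap → [-33, 50, 31, -25, 29, 32, 44, -18]
  50 vs smaller child -25 at index 3, swap → [-33, -25, 31, 50, 29, 32, 44, -18]
  50 vs only child -18 at index 7, swap → [-33, -25, 31, -18, 29, 32, 44, 50]
extract-min #2 returns -33:
  remove root -33; move last element 50 to root → [50, -25, 31, -18, 29, 32, 44]
  50 vs smaller child -25 at index 1, swap → [-25, 50, 31, -18, 29, 32, 44]
  50 vs smaller child -18 at index 3, swap → [-25, -18, 31, 50, 29, 32, 44]
extract-min #3 returns -25:
  remove root -25; move last element 44 to root → [44, -18, 31, 50, 29, 32]
  44 vs smaller child -18 at index 1, swap → [-18, 44, 31, 50, 29, 32]
  44 vs smaller child 29 at index 4, swap → [-18, 29, 31, 50, 44, 32]
extract-min #4 returns -18:
  remove root -18; move last element 32 to root → [32, 29, 31, 50, 44]
  32 vs smaller child 29 at index 1, swap → [29, 32, 31, 50, 44]
extract-min #5 returns 29:
  remove root 29; move last element 44 to root → [44, 32, 31, 50]
  44 vs smaller child 31 at index 2, swap → [31, 32, 44, 50]
extract-min #6 returns 31:
  remove root 31; move last element 50 to root → [50, 32, 44]
  50 vs smaller child 32 at index 1, swap → [32, 50, 44]

[32, 50, 44]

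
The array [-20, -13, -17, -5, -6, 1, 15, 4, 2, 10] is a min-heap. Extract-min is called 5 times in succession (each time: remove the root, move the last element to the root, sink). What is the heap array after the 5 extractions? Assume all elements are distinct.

extract-min #1 returns -20:
  remove root -20; move last element 10 to root → [10, -13, -17, -5, -6, 1, 15, 4, 2]
  10 vs smaller child -17 at index 2, swap → [-17, -13, 10, -5, -6, 1, 15, 4, 2]
  10 vs smaller child 1 at index 5, swap → [-17, -13, 1, -5, -6, 10, 15, 4, 2]
extract-min #2 returns -17:
  remove root -17; move last element 2 to root → [2, -13, 1, -5, -6, 10, 15, 4]
  2 vs smaller child -13 at index 1, swap → [-13, 2, 1, -5, -6, 10, 15, 4]
  2 vs smaller child -6 at index 4, swap → [-13, -6, 1, -5, 2, 10, 15, 4]
extract-min #3 returns -13:
  remove root -13; move last element 4 to root → [4, -6, 1, -5, 2, 10, 15]
  4 vs smaller child -6 at index 1, swap → [-6, 4, 1, -5, 2, 10, 15]
  4 vs smaller child -5 at index 3, swap → [-6, -5, 1, 4, 2, 10, 15]
extract-min #4 returns -6:
  remove root -6; move last element 15 to root → [15, -5, 1, 4, 2, 10]
  15 vs smaller child -5 at index 1, swap → [-5, 15, 1, 4, 2, 10]
  15 vs smaller child 2 at index 4, swap → [-5, 2, 1, 4, 15, 10]
extract-min #5 returns -5:
  remove root -5; move last element 10 to root → [10, 2, 1, 4, 15]
  10 vs smaller child 1 at index 2, swap → [1, 2, 10, 4, 15]

[1, 2, 10, 4, 15]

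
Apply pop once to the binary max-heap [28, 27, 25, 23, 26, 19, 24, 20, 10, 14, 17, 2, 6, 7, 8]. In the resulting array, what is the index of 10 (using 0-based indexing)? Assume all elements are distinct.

remove root 28; move last element 8 to root → [8, 27, 25, 23, 26, 19, 24, 20, 10, 14, 17, 2, 6, 7]
8 vs larger child 27 at index 1, swap → [27, 8, 25, 23, 26, 19, 24, 20, 10, 14, 17, 2, 6, 7]
8 vs larger child 26 at index 4, swap → [27, 26, 25, 23, 8, 19, 24, 20, 10, 14, 17, 2, 6, 7]
8 vs larger child 17 at index 10, swap → [27, 26, 25, 23, 17, 19, 24, 20, 10, 14, 8, 2, 6, 7]
resulting array: [27, 26, 25, 23, 17, 19, 24, 20, 10, 14, 8, 2, 6, 7]

8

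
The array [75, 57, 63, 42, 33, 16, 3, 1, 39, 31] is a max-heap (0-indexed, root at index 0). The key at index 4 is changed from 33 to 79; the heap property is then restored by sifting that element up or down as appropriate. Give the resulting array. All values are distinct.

set index 4 from 33 to 79 → [75, 57, 63, 42, 79, 16, 3, 1, 39, 31]
79 > parent 57 at index 1, swap → [75, 79, 63, 42, 57, 16, 3, 1, 39, 31]
79 > parent 75 at index 0, swap → [79, 75, 63, 42, 57, 16, 3, 1, 39, 31]

[79, 75, 63, 42, 57, 16, 3, 1, 39, 31]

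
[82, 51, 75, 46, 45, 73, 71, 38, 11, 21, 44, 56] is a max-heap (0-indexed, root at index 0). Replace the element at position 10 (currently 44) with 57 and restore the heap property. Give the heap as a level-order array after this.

[82, 57, 75, 46, 51, 73, 71, 38, 11, 21, 45, 56]

set index 10 from 44 to 57 → [82, 51, 75, 46, 45, 73, 71, 38, 11, 21, 57, 56]
57 > parent 45 at index 4, swap → [82, 51, 75, 46, 57, 73, 71, 38, 11, 21, 45, 56]
57 > parent 51 at index 1, swap → [82, 57, 75, 46, 51, 73, 71, 38, 11, 21, 45, 56]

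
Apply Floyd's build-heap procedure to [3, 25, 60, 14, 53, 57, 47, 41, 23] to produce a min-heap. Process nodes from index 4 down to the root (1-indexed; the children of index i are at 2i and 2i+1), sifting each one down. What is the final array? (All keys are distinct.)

[3, 14, 47, 23, 53, 57, 60, 41, 25]

sift down from index 4: already satisfies heap property
sift down from index 3:
  60 vs smaller child 47 at index 7, swap → [3, 25, 47, 14, 53, 57, 60, 41, 23]
sift down from index 2:
  25 vs smaller child 14 at index 4, swap → [3, 14, 47, 25, 53, 57, 60, 41, 23]
  25 vs smaller child 23 at index 9, swap → [3, 14, 47, 23, 53, 57, 60, 41, 25]
sift down from index 1: already satisfies heap property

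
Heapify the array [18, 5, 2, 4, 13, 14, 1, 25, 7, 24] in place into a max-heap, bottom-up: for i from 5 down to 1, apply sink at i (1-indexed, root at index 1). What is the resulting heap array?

[25, 24, 14, 7, 18, 2, 1, 4, 5, 13]

sift down from index 5:
  13 vs only child 24 at index 10, swap → [18, 5, 2, 4, 24, 14, 1, 25, 7, 13]
sift down from index 4:
  4 vs larger child 25 at index 8, swap → [18, 5, 2, 25, 24, 14, 1, 4, 7, 13]
sift down from index 3:
  2 vs larger child 14 at index 6, swap → [18, 5, 14, 25, 24, 2, 1, 4, 7, 13]
sift down from index 2:
  5 vs larger child 25 at index 4, swap → [18, 25, 14, 5, 24, 2, 1, 4, 7, 13]
  5 vs larger child 7 at index 9, swap → [18, 25, 14, 7, 24, 2, 1, 4, 5, 13]
sift down from index 1:
  18 vs larger child 25 at index 2, swap → [25, 18, 14, 7, 24, 2, 1, 4, 5, 13]
  18 vs larger child 24 at index 5, swap → [25, 24, 14, 7, 18, 2, 1, 4, 5, 13]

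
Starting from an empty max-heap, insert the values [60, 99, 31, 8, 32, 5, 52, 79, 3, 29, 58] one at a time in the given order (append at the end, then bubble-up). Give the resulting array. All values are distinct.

Insert 60:
  append 60 at index 0 → [60] (no swap needed)
Insert 99:
  append 99 at index 1 → [60, 99]
  99 > parent 60 at index 0, swap → [99, 60]
Insert 31:
  append 31 at index 2 → [99, 60, 31] (no swap needed)
Insert 8:
  append 8 at index 3 → [99, 60, 31, 8] (no swap needed)
Insert 32:
  append 32 at index 4 → [99, 60, 31, 8, 32] (no swap needed)
Insert 5:
  append 5 at index 5 → [99, 60, 31, 8, 32, 5] (no swap needed)
Insert 52:
  append 52 at index 6 → [99, 60, 31, 8, 32, 5, 52]
  52 > parent 31 at index 2, swap → [99, 60, 52, 8, 32, 5, 31]
Insert 79:
  append 79 at index 7 → [99, 60, 52, 8, 32, 5, 31, 79]
  79 > parent 8 at index 3, swap → [99, 60, 52, 79, 32, 5, 31, 8]
  79 > parent 60 at index 1, swap → [99, 79, 52, 60, 32, 5, 31, 8]
Insert 3:
  append 3 at index 8 → [99, 79, 52, 60, 32, 5, 31, 8, 3] (no swap needed)
Insert 29:
  append 29 at index 9 → [99, 79, 52, 60, 32, 5, 31, 8, 3, 29] (no swap needed)
Insert 58:
  append 58 at index 10 → [99, 79, 52, 60, 32, 5, 31, 8, 3, 29, 58]
  58 > parent 32 at index 4, swap → [99, 79, 52, 60, 58, 5, 31, 8, 3, 29, 32]

[99, 79, 52, 60, 58, 5, 31, 8, 3, 29, 32]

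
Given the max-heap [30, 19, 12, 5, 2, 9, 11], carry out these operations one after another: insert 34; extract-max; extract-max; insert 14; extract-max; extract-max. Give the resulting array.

[12, 11, 9, 5, 2]

insert 34:
  append 34 at index 7 → [30, 19, 12, 5, 2, 9, 11, 34]
  34 > parent 5 at index 3, swap → [30, 19, 12, 34, 2, 9, 11, 5]
  34 > parent 19 at index 1, swap → [30, 34, 12, 19, 2, 9, 11, 5]
  34 > parent 30 at index 0, swap → [34, 30, 12, 19, 2, 9, 11, 5]
extract-max → returns 34:
  remove root 34; move last element 5 to root → [5, 30, 12, 19, 2, 9, 11]
  5 vs larger child 30 at index 1, swap → [30, 5, 12, 19, 2, 9, 11]
  5 vs larger child 19 at index 3, swap → [30, 19, 12, 5, 2, 9, 11]
extract-max → returns 30:
  remove root 30; move last element 11 to root → [11, 19, 12, 5, 2, 9]
  11 vs larger child 19 at index 1, swap → [19, 11, 12, 5, 2, 9]
insert 14:
  append 14 at index 6 → [19, 11, 12, 5, 2, 9, 14]
  14 > parent 12 at index 2, swap → [19, 11, 14, 5, 2, 9, 12]
extract-max → returns 19:
  remove root 19; move last element 12 to root → [12, 11, 14, 5, 2, 9]
  12 vs larger child 14 at index 2, swap → [14, 11, 12, 5, 2, 9]
extract-max → returns 14:
  remove root 14; move last element 9 to root → [9, 11, 12, 5, 2]
  9 vs larger child 12 at index 2, swap → [12, 11, 9, 5, 2]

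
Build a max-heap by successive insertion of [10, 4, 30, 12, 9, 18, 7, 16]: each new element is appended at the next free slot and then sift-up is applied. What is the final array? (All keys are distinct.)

[30, 16, 18, 12, 9, 10, 7, 4]

Insert 10:
  append 10 at index 0 → [10] (no swap needed)
Insert 4:
  append 4 at index 1 → [10, 4] (no swap needed)
Insert 30:
  append 30 at index 2 → [10, 4, 30]
  30 > parent 10 at index 0, swap → [30, 4, 10]
Insert 12:
  append 12 at index 3 → [30, 4, 10, 12]
  12 > parent 4 at index 1, swap → [30, 12, 10, 4]
Insert 9:
  append 9 at index 4 → [30, 12, 10, 4, 9] (no swap needed)
Insert 18:
  append 18 at index 5 → [30, 12, 10, 4, 9, 18]
  18 > parent 10 at index 2, swap → [30, 12, 18, 4, 9, 10]
Insert 7:
  append 7 at index 6 → [30, 12, 18, 4, 9, 10, 7] (no swap needed)
Insert 16:
  append 16 at index 7 → [30, 12, 18, 4, 9, 10, 7, 16]
  16 > parent 4 at index 3, swap → [30, 12, 18, 16, 9, 10, 7, 4]
  16 > parent 12 at index 1, swap → [30, 16, 18, 12, 9, 10, 7, 4]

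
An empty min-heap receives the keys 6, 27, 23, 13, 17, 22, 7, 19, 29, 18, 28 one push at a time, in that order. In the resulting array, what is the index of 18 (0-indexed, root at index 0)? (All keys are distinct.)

9

Insert 6:
  append 6 at index 0 → [6] (no swap needed)
Insert 27:
  append 27 at index 1 → [6, 27] (no swap needed)
Insert 23:
  append 23 at index 2 → [6, 27, 23] (no swap needed)
Insert 13:
  append 13 at index 3 → [6, 27, 23, 13]
  13 < parent 27 at index 1, swap → [6, 13, 23, 27]
Insert 17:
  append 17 at index 4 → [6, 13, 23, 27, 17] (no swap needed)
Insert 22:
  append 22 at index 5 → [6, 13, 23, 27, 17, 22]
  22 < parent 23 at index 2, swap → [6, 13, 22, 27, 17, 23]
Insert 7:
  append 7 at index 6 → [6, 13, 22, 27, 17, 23, 7]
  7 < parent 22 at index 2, swap → [6, 13, 7, 27, 17, 23, 22]
Insert 19:
  append 19 at index 7 → [6, 13, 7, 27, 17, 23, 22, 19]
  19 < parent 27 at index 3, swap → [6, 13, 7, 19, 17, 23, 22, 27]
Insert 29:
  append 29 at index 8 → [6, 13, 7, 19, 17, 23, 22, 27, 29] (no swap needed)
Insert 18:
  append 18 at index 9 → [6, 13, 7, 19, 17, 23, 22, 27, 29, 18] (no swap needed)
Insert 28:
  append 28 at index 10 → [6, 13, 7, 19, 17, 23, 22, 27, 29, 18, 28] (no swap needed)
resulting array: [6, 13, 7, 19, 17, 23, 22, 27, 29, 18, 28]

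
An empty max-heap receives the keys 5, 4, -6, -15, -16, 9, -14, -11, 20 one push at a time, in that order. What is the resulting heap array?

Insert 5:
  append 5 at index 0 → [5] (no swap needed)
Insert 4:
  append 4 at index 1 → [5, 4] (no swap needed)
Insert -6:
  append -6 at index 2 → [5, 4, -6] (no swap needed)
Insert -15:
  append -15 at index 3 → [5, 4, -6, -15] (no swap needed)
Insert -16:
  append -16 at index 4 → [5, 4, -6, -15, -16] (no swap needed)
Insert 9:
  append 9 at index 5 → [5, 4, -6, -15, -16, 9]
  9 > parent -6 at index 2, swap → [5, 4, 9, -15, -16, -6]
  9 > parent 5 at index 0, swap → [9, 4, 5, -15, -16, -6]
Insert -14:
  append -14 at index 6 → [9, 4, 5, -15, -16, -6, -14] (no swap needed)
Insert -11:
  append -11 at index 7 → [9, 4, 5, -15, -16, -6, -14, -11]
  -11 > parent -15 at index 3, swap → [9, 4, 5, -11, -16, -6, -14, -15]
Insert 20:
  append 20 at index 8 → [9, 4, 5, -11, -16, -6, -14, -15, 20]
  20 > parent -11 at index 3, swap → [9, 4, 5, 20, -16, -6, -14, -15, -11]
  20 > parent 4 at index 1, swap → [9, 20, 5, 4, -16, -6, -14, -15, -11]
  20 > parent 9 at index 0, swap → [20, 9, 5, 4, -16, -6, -14, -15, -11]

[20, 9, 5, 4, -16, -6, -14, -15, -11]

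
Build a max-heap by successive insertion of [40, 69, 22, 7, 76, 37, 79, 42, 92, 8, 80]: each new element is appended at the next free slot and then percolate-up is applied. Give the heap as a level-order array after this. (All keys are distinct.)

[92, 80, 76, 69, 79, 22, 37, 7, 42, 8, 40]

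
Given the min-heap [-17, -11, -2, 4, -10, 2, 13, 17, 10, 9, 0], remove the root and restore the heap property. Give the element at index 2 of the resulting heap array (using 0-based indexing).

-2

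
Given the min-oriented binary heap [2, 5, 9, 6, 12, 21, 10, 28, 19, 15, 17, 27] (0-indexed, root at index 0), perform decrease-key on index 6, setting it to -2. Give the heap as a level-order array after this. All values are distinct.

set index 6 from 10 to -2 → [2, 5, 9, 6, 12, 21, -2, 28, 19, 15, 17, 27]
-2 < parent 9 at index 2, swap → [2, 5, -2, 6, 12, 21, 9, 28, 19, 15, 17, 27]
-2 < parent 2 at index 0, swap → [-2, 5, 2, 6, 12, 21, 9, 28, 19, 15, 17, 27]

[-2, 5, 2, 6, 12, 21, 9, 28, 19, 15, 17, 27]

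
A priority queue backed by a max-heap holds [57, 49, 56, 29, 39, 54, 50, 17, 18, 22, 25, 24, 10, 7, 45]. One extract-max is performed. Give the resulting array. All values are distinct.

[56, 49, 54, 29, 39, 45, 50, 17, 18, 22, 25, 24, 10, 7]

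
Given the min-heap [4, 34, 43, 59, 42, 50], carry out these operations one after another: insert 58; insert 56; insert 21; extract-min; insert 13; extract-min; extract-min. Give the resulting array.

insert 58:
  append 58 at index 6 → [4, 34, 43, 59, 42, 50, 58] (no swap needed)
insert 56:
  append 56 at index 7 → [4, 34, 43, 59, 42, 50, 58, 56]
  56 < parent 59 at index 3, swap → [4, 34, 43, 56, 42, 50, 58, 59]
insert 21:
  append 21 at index 8 → [4, 34, 43, 56, 42, 50, 58, 59, 21]
  21 < parent 56 at index 3, swap → [4, 34, 43, 21, 42, 50, 58, 59, 56]
  21 < parent 34 at index 1, swap → [4, 21, 43, 34, 42, 50, 58, 59, 56]
extract-min → returns 4:
  remove root 4; move last element 56 to root → [56, 21, 43, 34, 42, 50, 58, 59]
  56 vs smaller child 21 at index 1, swap → [21, 56, 43, 34, 42, 50, 58, 59]
  56 vs smaller child 34 at index 3, swap → [21, 34, 43, 56, 42, 50, 58, 59]
insert 13:
  append 13 at index 8 → [21, 34, 43, 56, 42, 50, 58, 59, 13]
  13 < parent 56 at index 3, swap → [21, 34, 43, 13, 42, 50, 58, 59, 56]
  13 < parent 34 at index 1, swap → [21, 13, 43, 34, 42, 50, 58, 59, 56]
  13 < parent 21 at index 0, swap → [13, 21, 43, 34, 42, 50, 58, 59, 56]
extract-min → returns 13:
  remove root 13; move last element 56 to root → [56, 21, 43, 34, 42, 50, 58, 59]
  56 vs smaller child 21 at index 1, swap → [21, 56, 43, 34, 42, 50, 58, 59]
  56 vs smaller child 34 at index 3, swap → [21, 34, 43, 56, 42, 50, 58, 59]
extract-min → returns 21:
  remove root 21; move last element 59 to root → [59, 34, 43, 56, 42, 50, 58]
  59 vs smaller child 34 at index 1, swap → [34, 59, 43, 56, 42, 50, 58]
  59 vs smaller child 42 at index 4, swap → [34, 42, 43, 56, 59, 50, 58]

[34, 42, 43, 56, 59, 50, 58]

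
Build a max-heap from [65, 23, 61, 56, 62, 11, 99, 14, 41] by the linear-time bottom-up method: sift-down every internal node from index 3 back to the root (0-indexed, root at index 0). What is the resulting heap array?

sift down from index 3: already satisfies heap property
sift down from index 2:
  61 vs larger child 99 at index 6, swap → [65, 23, 99, 56, 62, 11, 61, 14, 41]
sift down from index 1:
  23 vs larger child 62 at index 4, swap → [65, 62, 99, 56, 23, 11, 61, 14, 41]
sift down from index 0:
  65 vs larger child 99 at index 2, swap → [99, 62, 65, 56, 23, 11, 61, 14, 41]

[99, 62, 65, 56, 23, 11, 61, 14, 41]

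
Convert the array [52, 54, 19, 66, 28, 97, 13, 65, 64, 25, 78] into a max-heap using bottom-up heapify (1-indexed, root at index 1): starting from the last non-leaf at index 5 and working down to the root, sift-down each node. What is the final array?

[97, 78, 52, 66, 54, 19, 13, 65, 64, 25, 28]

sift down from index 5:
  28 vs larger child 78 at index 11, swap → [52, 54, 19, 66, 78, 97, 13, 65, 64, 25, 28]
sift down from index 4: already satisfies heap property
sift down from index 3:
  19 vs larger child 97 at index 6, swap → [52, 54, 97, 66, 78, 19, 13, 65, 64, 25, 28]
sift down from index 2:
  54 vs larger child 78 at index 5, swap → [52, 78, 97, 66, 54, 19, 13, 65, 64, 25, 28]
sift down from index 1:
  52 vs larger child 97 at index 3, swap → [97, 78, 52, 66, 54, 19, 13, 65, 64, 25, 28]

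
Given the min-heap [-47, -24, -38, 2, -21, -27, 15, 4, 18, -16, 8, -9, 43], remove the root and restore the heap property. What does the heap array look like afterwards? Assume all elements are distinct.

[-38, -24, -27, 2, -21, -9, 15, 4, 18, -16, 8, 43]

remove root -47; move last element 43 to root → [43, -24, -38, 2, -21, -27, 15, 4, 18, -16, 8, -9]
43 vs smaller child -38 at index 2, swap → [-38, -24, 43, 2, -21, -27, 15, 4, 18, -16, 8, -9]
43 vs smaller child -27 at index 5, swap → [-38, -24, -27, 2, -21, 43, 15, 4, 18, -16, 8, -9]
43 vs only child -9 at index 11, swap → [-38, -24, -27, 2, -21, -9, 15, 4, 18, -16, 8, 43]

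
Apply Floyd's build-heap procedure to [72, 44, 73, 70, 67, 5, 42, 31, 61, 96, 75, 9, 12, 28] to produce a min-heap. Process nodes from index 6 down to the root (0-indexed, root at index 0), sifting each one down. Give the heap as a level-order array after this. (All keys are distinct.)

[5, 31, 9, 44, 67, 12, 28, 70, 61, 96, 75, 73, 72, 42]

sift down from index 6:
  42 vs only child 28 at index 13, swap → [72, 44, 73, 70, 67, 5, 28, 31, 61, 96, 75, 9, 12, 42]
sift down from index 5: already satisfies heap property
sift down from index 4: already satisfies heap property
sift down from index 3:
  70 vs smaller child 31 at index 7, swap → [72, 44, 73, 31, 67, 5, 28, 70, 61, 96, 75, 9, 12, 42]
sift down from index 2:
  73 vs smaller child 5 at index 5, swap → [72, 44, 5, 31, 67, 73, 28, 70, 61, 96, 75, 9, 12, 42]
  73 vs smaller child 9 at index 11, swap → [72, 44, 5, 31, 67, 9, 28, 70, 61, 96, 75, 73, 12, 42]
sift down from index 1:
  44 vs smaller child 31 at index 3, swap → [72, 31, 5, 44, 67, 9, 28, 70, 61, 96, 75, 73, 12, 42]
sift down from index 0:
  72 vs smaller child 5 at index 2, swap → [5, 31, 72, 44, 67, 9, 28, 70, 61, 96, 75, 73, 12, 42]
  72 vs smaller child 9 at index 5, swap → [5, 31, 9, 44, 67, 72, 28, 70, 61, 96, 75, 73, 12, 42]
  72 vs smaller child 12 at index 12, swap → [5, 31, 9, 44, 67, 12, 28, 70, 61, 96, 75, 73, 72, 42]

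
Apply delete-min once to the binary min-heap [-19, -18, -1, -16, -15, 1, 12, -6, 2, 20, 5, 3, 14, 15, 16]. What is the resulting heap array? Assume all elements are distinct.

[-18, -16, -1, -6, -15, 1, 12, 16, 2, 20, 5, 3, 14, 15]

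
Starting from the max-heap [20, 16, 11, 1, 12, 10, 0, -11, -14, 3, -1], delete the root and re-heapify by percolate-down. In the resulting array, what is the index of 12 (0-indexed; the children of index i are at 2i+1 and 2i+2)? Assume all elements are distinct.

1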